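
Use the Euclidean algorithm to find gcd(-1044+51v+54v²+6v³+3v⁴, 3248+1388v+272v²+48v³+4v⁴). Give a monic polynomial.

Apply the Euclidean algorithm:
  3v⁴+6v³+54v²+51v-1044 = (3/4)(4v⁴+48v³+272v²+1388v+3248) + (-30v³-150v²-990v-3480)
  4v⁴+48v³+272v²+1388v+3248 = (-(2/15)v-14/15)(-30v³-150v²-990v-3480) + (0)
Last nonzero remainder: -30v³-150v²-990v-3480. Dividing through by -30 gives the monic gcd v³+5v²+33v+116.

116+33v+5v²+v³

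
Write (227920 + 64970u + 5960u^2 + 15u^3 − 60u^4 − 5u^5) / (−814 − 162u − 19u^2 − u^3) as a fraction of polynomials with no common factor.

Apply the Euclidean algorithm:
  −5u^5 − 60u^4 + 15u^3 + 5960u^2 + 64970u + 227920 = (5u^2 − 35u − 160)(−u^3 − 19u^2 − 162u − 814) + (1320u^2 + 10560u + 97680)
  −u^3 − 19u^2 − 162u − 814 = (−(1/1320)u − 1/120)(1320u^2 + 10560u + 97680) + (0)
Last nonzero remainder: 1320u^2 + 10560u + 97680. Dividing through by 1320 gives the monic gcd u^2 + 8u + 74.
Cancel u^2 + 8u + 74 from numerator and denominator to get the reduced form.

(−3080 − 545u + 20u^2 + 5u^3)/(11 + u)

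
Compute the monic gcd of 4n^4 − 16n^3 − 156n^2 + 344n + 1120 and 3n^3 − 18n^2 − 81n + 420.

Euclidean algorithm in ℚ[n]:
  4n^4 − 16n^3 − 156n^2 + 344n + 1120 = ((4/3)n + 8/3)(3n^3 − 18n^2 − 81n + 420) + (0)
Last nonzero remainder: 3n^3 − 18n^2 − 81n + 420. Dividing through by 3 gives the monic gcd n^3 − 6n^2 − 27n + 140.

n^3 − 6n^2 − 27n + 140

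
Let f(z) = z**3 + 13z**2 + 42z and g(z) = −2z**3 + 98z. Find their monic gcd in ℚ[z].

Apply the Euclidean algorithm:
  z**3 + 13z**2 + 42z = (−1/2)(−2z**3 + 98z) + (13z**2 + 91z)
  −2z**3 + 98z = (−(2/13)z + 14/13)(13z**2 + 91z) + (0)
Last nonzero remainder: 13z**2 + 91z. Dividing through by 13 gives the monic gcd z**2 + 7z.

z**2 + 7z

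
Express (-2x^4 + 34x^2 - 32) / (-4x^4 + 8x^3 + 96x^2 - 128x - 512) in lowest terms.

By polynomial division,
  -2x^4 + 34x^2 - 32 = (1/2)(-4x^4 + 8x^3 + 96x^2 - 128x - 512) + (-4x^3 - 14x^2 + 64x + 224)
  -4x^4 + 8x^3 + 96x^2 - 128x - 512 = (x - 11/2)(-4x^3 - 14x^2 + 64x + 224) + (-45x^2 + 720)
  -4x^3 - 14x^2 + 64x + 224 = ((4/45)x + 14/45)(-45x^2 + 720) + (0)
Last nonzero remainder: -45x^2 + 720. Dividing through by -45 gives the monic gcd x^2 - 16.
Cancel x^2 - 16 from numerator and denominator to get the reduced form.

(x^2 - 1)/(2x^2 - 4x - 16)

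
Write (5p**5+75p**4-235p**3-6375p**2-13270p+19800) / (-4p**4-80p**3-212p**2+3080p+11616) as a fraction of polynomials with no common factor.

Euclidean algorithm in ℚ[p]:
  5p**5+75p**4-235p**3-6375p**2-13270p+19800 = (-(5/4)p+25/4)(-4p**4-80p**3-212p**2+3080p+11616) + (-1200p**2-18000p-52800)
  -4p**4-80p**3-212p**2+3080p+11616 = ((1/300)p**2+(1/60)p-11/50)(-1200p**2-18000p-52800) + (0)
Last nonzero remainder: -1200p**2-18000p-52800. Dividing through by -1200 gives the monic gcd p**2+15p+44.
Cancel p**2+15p+44 from numerator and denominator to get the reduced form.

(-5p**3+455p-450)/(4p**2+20p-264)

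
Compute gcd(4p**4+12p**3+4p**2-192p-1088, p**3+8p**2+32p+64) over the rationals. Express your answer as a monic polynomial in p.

Apply the Euclidean algorithm:
  4p**4+12p**3+4p**2-192p-1088 = (4p-20)(p**3+8p**2+32p+64) + (36p**2+192p+192)
  p**3+8p**2+32p+64 = ((1/36)p+2/27)(36p**2+192p+192) + ((112/9)p+448/9)
  36p**2+192p+192 = ((81/28)p+27/7)((112/9)p+448/9) + (0)
Last nonzero remainder: (112/9)p+448/9. Dividing through by 112/9 gives the monic gcd p+4.

p+4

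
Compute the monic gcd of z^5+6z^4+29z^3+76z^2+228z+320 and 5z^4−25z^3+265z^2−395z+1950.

z^2−z+10

Apply the Euclidean algorithm:
  z^5+6z^4+29z^3+76z^2+228z+320 = ((1/5)z+11/5)(5z^4−25z^3+265z^2−395z+1950) + (31z^3−428z^2+707z−3970)
  5z^4−25z^3+265z^2−395z+1950 = ((5/31)z+1365/961)(31z^3−428z^2+707z−3970) + ((729300/961)z^2−(729300/961)z+7293000/961)
  31z^3−428z^2+707z−3970 = ((29791/729300)z−381517/729300)((729300/961)z^2−(729300/961)z+7293000/961) + (0)
Last nonzero remainder: (729300/961)z^2−(729300/961)z+7293000/961. Dividing through by 729300/961 gives the monic gcd z^2−z+10.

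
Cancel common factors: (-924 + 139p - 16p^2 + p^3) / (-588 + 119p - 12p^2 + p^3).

(-11 + p)/(-7 + p)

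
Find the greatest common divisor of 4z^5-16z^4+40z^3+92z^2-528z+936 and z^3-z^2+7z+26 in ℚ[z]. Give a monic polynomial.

z^2-3z+13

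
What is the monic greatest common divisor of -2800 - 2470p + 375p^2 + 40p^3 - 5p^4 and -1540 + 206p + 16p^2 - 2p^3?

Apply the Euclidean algorithm:
  -5p^4 + 40p^3 + 375p^2 - 2470p - 2800 = ((5/2)p)(-2p^3 + 16p^2 + 206p - 1540) + (-140p^2 + 1380p - 2800)
  -2p^3 + 16p^2 + 206p - 1540 = ((1/70)p + 13/490)(-140p^2 + 1380p - 2800) + ((10260/49)p - 10260/7)
  -140p^2 + 1380p - 2800 = (-(343/513)p + 980/513)((10260/49)p - 10260/7) + (0)
Last nonzero remainder: (10260/49)p - 10260/7. Dividing through by 10260/49 gives the monic gcd p - 7.

-7 + p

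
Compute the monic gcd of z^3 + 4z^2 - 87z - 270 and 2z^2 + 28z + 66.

Apply the Euclidean algorithm:
  z^3 + 4z^2 - 87z - 270 = ((1/2)z - 5)(2z^2 + 28z + 66) + (20z + 60)
  2z^2 + 28z + 66 = ((1/10)z + 11/10)(20z + 60) + (0)
Last nonzero remainder: 20z + 60. Dividing through by 20 gives the monic gcd z + 3.

z + 3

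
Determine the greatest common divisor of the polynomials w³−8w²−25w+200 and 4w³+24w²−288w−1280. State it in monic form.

Apply the Euclidean algorithm:
  w³−8w²−25w+200 = (1/4)(4w³+24w²−288w−1280) + (−14w²+47w+520)
  4w³+24w²−288w−1280 = (−(2/7)w−131/49)(−14w²+47w+520) + (−(675/49)w+5400/49)
  −14w²+47w+520 = ((686/675)w+637/135)(−(675/49)w+5400/49) + (0)
Last nonzero remainder: −(675/49)w+5400/49. Dividing through by −675/49 gives the monic gcd w−8.

w−8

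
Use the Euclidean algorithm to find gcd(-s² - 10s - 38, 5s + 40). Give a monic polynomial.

1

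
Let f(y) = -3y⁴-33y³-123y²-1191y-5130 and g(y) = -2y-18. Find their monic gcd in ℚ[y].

Apply the Euclidean algorithm:
  -3y⁴-33y³-123y²-1191y-5130 = ((3/2)y³+3y²+(69/2)y+285)(-2y-18) + (0)
Last nonzero remainder: -2y-18. Dividing through by -2 gives the monic gcd y+9.

y+9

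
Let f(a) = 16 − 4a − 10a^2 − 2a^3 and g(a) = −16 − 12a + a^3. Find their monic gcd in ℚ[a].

2 + a

Repeated division with remainder:
  −2a^3 − 10a^2 − 4a + 16 = (−2)(a^3 − 12a − 16) + (−10a^2 − 28a − 16)
  a^3 − 12a − 16 = (−(1/10)a + 7/25)(−10a^2 − 28a − 16) + (−(144/25)a − 288/25)
  −10a^2 − 28a − 16 = ((125/72)a + 25/18)(−(144/25)a − 288/25) + (0)
Last nonzero remainder: −(144/25)a − 288/25. Dividing through by −144/25 gives the monic gcd a + 2.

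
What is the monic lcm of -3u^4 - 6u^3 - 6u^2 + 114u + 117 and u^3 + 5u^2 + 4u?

Euclidean algorithm in ℚ[u]:
  -3u^4 - 6u^3 - 6u^2 + 114u + 117 = (-3u + 9)(u^3 + 5u^2 + 4u) + (-39u^2 + 78u + 117)
  u^3 + 5u^2 + 4u = (-(1/39)u - 7/39)(-39u^2 + 78u + 117) + (21u + 21)
  -39u^2 + 78u + 117 = (-(13/7)u + 39/7)(21u + 21) + (0)
Last nonzero remainder: 21u + 21. Dividing through by 21 gives the monic gcd u + 1.
Then lcm(f, g) = f·g / gcd(f, g); expanding and making the result monic gives the answer.

u^6 + 6u^5 + 10u^4 - 30u^3 - 191u^2 - 156u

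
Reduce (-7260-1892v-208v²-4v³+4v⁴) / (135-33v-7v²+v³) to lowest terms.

Repeated division with remainder:
  4v⁴-4v³-208v²-1892v-7260 = (4v+24)(v³-7v²-33v+135) + (92v²-1640v-10500)
  v³-7v²-33v+135 = ((1/92)v+249/2116)(92v²-1640v-10500) + ((145008/529)v+725040/529)
  92v²-1640v-10500 = ((12167/36252)v-92575/12084)((145008/529)v+725040/529) + (0)
Last nonzero remainder: (145008/529)v+725040/529. Dividing through by 145008/529 gives the monic gcd v+5.
Cancel v+5 from numerator and denominator to get the reduced form.

(-1452-88v-24v²+4v³)/(27-12v+v²)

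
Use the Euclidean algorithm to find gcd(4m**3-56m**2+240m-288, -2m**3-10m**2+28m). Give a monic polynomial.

Apply the Euclidean algorithm:
  4m**3-56m**2+240m-288 = (-2)(-2m**3-10m**2+28m) + (-76m**2+296m-288)
  -2m**3-10m**2+28m = ((1/38)m+169/722)(-76m**2+296m-288) + (-(12168/361)m+24336/361)
  -76m**2+296m-288 = ((6859/3042)m-722/169)(-(12168/361)m+24336/361) + (0)
Last nonzero remainder: -(12168/361)m+24336/361. Dividing through by -12168/361 gives the monic gcd m-2.

m-2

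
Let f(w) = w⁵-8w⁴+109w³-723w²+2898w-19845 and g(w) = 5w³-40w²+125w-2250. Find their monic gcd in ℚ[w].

Repeated division with remainder:
  w⁵-8w⁴+109w³-723w²+2898w-19845 = ((1/5)w²+84/5)(5w³-40w²+125w-2250) + (399w²+798w+17955)
  5w³-40w²+125w-2250 = ((5/399)w-50/399)(399w²+798w+17955) + (0)
Last nonzero remainder: 399w²+798w+17955. Dividing through by 399 gives the monic gcd w²+2w+45.

w²+2w+45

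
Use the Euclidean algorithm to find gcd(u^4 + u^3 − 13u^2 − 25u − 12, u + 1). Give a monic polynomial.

Euclidean algorithm in ℚ[u]:
  u^4 + u^3 − 13u^2 − 25u − 12 = (u^3 − 13u − 12)(u + 1) + (0)
The last nonzero remainder u + 1 is already monic.

u + 1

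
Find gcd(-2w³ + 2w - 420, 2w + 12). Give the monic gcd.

w + 6

Apply the Euclidean algorithm:
  -2w³ + 2w - 420 = (-w² + 6w - 35)(2w + 12) + (0)
Last nonzero remainder: 2w + 12. Dividing through by 2 gives the monic gcd w + 6.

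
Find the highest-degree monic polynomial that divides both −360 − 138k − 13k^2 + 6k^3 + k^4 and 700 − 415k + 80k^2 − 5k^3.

By polynomial division,
  k^4 + 6k^3 − 13k^2 − 138k − 360 = (−(1/5)k − 22/5)(−5k^3 + 80k^2 − 415k + 700) + (256k^2 − 1824k + 2720)
  −5k^3 + 80k^2 − 415k + 700 = (−(5/256)k + 355/2048)(256k^2 − 1824k + 2720) + (−(2925/64)k + 14625/64)
  256k^2 − 1824k + 2720 = (−(16384/2925)k + 34816/2925)(−(2925/64)k + 14625/64) + (0)
Last nonzero remainder: −(2925/64)k + 14625/64. Dividing through by −2925/64 gives the monic gcd k − 5.

−5 + k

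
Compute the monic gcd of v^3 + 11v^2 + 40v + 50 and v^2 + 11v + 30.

Repeated division with remainder:
  v^3 + 11v^2 + 40v + 50 = (v)(v^2 + 11v + 30) + (10v + 50)
  v^2 + 11v + 30 = ((1/10)v + 3/5)(10v + 50) + (0)
Last nonzero remainder: 10v + 50. Dividing through by 10 gives the monic gcd v + 5.

v + 5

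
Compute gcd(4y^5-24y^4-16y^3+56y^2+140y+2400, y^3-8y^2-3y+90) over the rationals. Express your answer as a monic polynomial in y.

y^2-2y-15

By polynomial division,
  4y^5-24y^4-16y^3+56y^2+140y+2400 = (4y^2+8y+60)(y^3-8y^2-3y+90) + (200y^2-400y-3000)
  y^3-8y^2-3y+90 = ((1/200)y-3/100)(200y^2-400y-3000) + (0)
Last nonzero remainder: 200y^2-400y-3000. Dividing through by 200 gives the monic gcd y^2-2y-15.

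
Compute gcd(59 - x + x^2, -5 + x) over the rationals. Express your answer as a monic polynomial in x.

By polynomial division,
  x^2 - x + 59 = (x + 4)(x - 5) + (79)
  x - 5 = ((1/79)x - 5/79)(79) + (0)
The last nonzero remainder is the constant 79, so the polynomials are coprime and gcd = 1.

1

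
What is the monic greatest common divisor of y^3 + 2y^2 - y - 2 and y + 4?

Euclidean algorithm in ℚ[y]:
  y^3 + 2y^2 - y - 2 = (y^2 - 2y + 7)(y + 4) + (-30)
  y + 4 = (-(1/30)y - 2/15)(-30) + (0)
The last nonzero remainder is the constant -30, so the polynomials are coprime and gcd = 1.

1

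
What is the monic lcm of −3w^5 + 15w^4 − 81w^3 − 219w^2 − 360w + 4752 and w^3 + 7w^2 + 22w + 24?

By polynomial division,
  −3w^5 + 15w^4 − 81w^3 − 219w^2 − 360w + 4752 = (−3w^2 + 36w − 267)(w^3 + 7w^2 + 22w + 24) + (930w^2 + 4650w + 11160)
  w^3 + 7w^2 + 22w + 24 = ((1/930)w + 1/465)(930w^2 + 4650w + 11160) + (0)
Last nonzero remainder: 930w^2 + 4650w + 11160. Dividing through by 930 gives the monic gcd w^2 + 5w + 12.
Then lcm(f, g) = f·g / gcd(f, g); expanding and making the result monic gives the answer.

w^6 − 3w^5 + 17w^4 + 127w^3 + 266w^2 − 1344w − 3168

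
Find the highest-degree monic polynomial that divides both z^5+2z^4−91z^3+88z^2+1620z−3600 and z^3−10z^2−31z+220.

z^2+z−20

Euclidean algorithm in ℚ[z]:
  z^5+2z^4−91z^3+88z^2+1620z−3600 = (z^2+12z+60)(z^3−10z^2−31z+220) + (840z^2+840z−16800)
  z^3−10z^2−31z+220 = ((1/840)z−11/840)(840z^2+840z−16800) + (0)
Last nonzero remainder: 840z^2+840z−16800. Dividing through by 840 gives the monic gcd z^2+z−20.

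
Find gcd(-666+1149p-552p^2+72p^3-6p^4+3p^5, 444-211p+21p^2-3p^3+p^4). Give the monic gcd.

Repeated division with remainder:
  3p^5-6p^4+72p^3-552p^2+1149p-666 = (3p+3)(p^4-3p^3+21p^2-211p+444) + (18p^3+18p^2+450p-1998)
  p^4-3p^3+21p^2-211p+444 = ((1/18)p-2/9)(18p^3+18p^2+450p-1998) + (0)
Last nonzero remainder: 18p^3+18p^2+450p-1998. Dividing through by 18 gives the monic gcd p^3+p^2+25p-111.

-111+25p+p^2+p^3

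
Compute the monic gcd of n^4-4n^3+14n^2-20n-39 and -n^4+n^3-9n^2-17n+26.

n^2-2n+13

Apply the Euclidean algorithm:
  n^4-4n^3+14n^2-20n-39 = (-1)(-n^4+n^3-9n^2-17n+26) + (-3n^3+5n^2-37n-13)
  -n^4+n^3-9n^2-17n+26 = ((1/3)n+2/9)(-3n^3+5n^2-37n-13) + ((20/9)n^2-(40/9)n+260/9)
  -3n^3+5n^2-37n-13 = (-(27/20)n-9/20)((20/9)n^2-(40/9)n+260/9) + (0)
Last nonzero remainder: (20/9)n^2-(40/9)n+260/9. Dividing through by 20/9 gives the monic gcd n^2-2n+13.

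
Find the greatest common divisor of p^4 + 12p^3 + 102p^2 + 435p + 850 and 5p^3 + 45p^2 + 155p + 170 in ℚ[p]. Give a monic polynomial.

Repeated division with remainder:
  p^4 + 12p^3 + 102p^2 + 435p + 850 = ((1/5)p + 3/5)(5p^3 + 45p^2 + 155p + 170) + (44p^2 + 308p + 748)
  5p^3 + 45p^2 + 155p + 170 = ((5/44)p + 5/22)(44p^2 + 308p + 748) + (0)
Last nonzero remainder: 44p^2 + 308p + 748. Dividing through by 44 gives the monic gcd p^2 + 7p + 17.

p^2 + 7p + 17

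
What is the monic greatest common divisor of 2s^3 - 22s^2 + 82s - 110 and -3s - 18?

1

Apply the Euclidean algorithm:
  2s^3 - 22s^2 + 82s - 110 = (-(2/3)s^2 + (34/3)s - 286/3)(-3s - 18) + (-1826)
  -3s - 18 = ((3/1826)s + 9/913)(-1826) + (0)
The last nonzero remainder is the constant -1826, so the polynomials are coprime and gcd = 1.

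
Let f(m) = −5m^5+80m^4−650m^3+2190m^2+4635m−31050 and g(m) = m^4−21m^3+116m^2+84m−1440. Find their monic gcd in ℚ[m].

Repeated division with remainder:
  −5m^5+80m^4−650m^3+2190m^2+4635m−31050 = (−5m−25)(m^4−21m^3+116m^2+84m−1440) + (−595m^3+5510m^2−465m−67050)
  m^4−21m^3+116m^2+84m−1440 = (−(1/595)m+1397/70805)(−595m^3+5510m^2−465m−67050) + ((92115/14161)m^2−(276345/14161)m−1658070/14161)
  −595m^3+5510m^2−465m−67050 = (−(1685159/18423)m+10549945/18423)((92115/14161)m^2−(276345/14161)m−1658070/14161) + (0)
Last nonzero remainder: (92115/14161)m^2−(276345/14161)m−1658070/14161. Dividing through by 92115/14161 gives the monic gcd m^2−3m−18.

m^2−3m−18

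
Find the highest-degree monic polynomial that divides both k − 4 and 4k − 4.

Euclidean algorithm in ℚ[k]:
  k − 4 = (1/4)(4k − 4) + (−3)
  4k − 4 = (−(4/3)k + 4/3)(−3) + (0)
The last nonzero remainder is the constant −3, so the polynomials are coprime and gcd = 1.

1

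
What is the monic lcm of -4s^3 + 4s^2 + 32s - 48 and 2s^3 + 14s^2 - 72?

s^4 + 5s^3 - 14s^2 - 36s + 72

Repeated division with remainder:
  -4s^3 + 4s^2 + 32s - 48 = (-2)(2s^3 + 14s^2 - 72) + (32s^2 + 32s - 192)
  2s^3 + 14s^2 - 72 = ((1/16)s + 3/8)(32s^2 + 32s - 192) + (0)
Last nonzero remainder: 32s^2 + 32s - 192. Dividing through by 32 gives the monic gcd s^2 + s - 6.
Then lcm(f, g) = f·g / gcd(f, g); expanding and making the result monic gives the answer.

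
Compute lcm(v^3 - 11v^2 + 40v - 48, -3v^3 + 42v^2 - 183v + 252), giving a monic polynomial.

v^4 - 18v^3 + 117v^2 - 328v + 336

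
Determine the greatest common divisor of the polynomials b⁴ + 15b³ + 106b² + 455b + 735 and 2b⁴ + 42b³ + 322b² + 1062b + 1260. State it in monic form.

b² + 10b + 21

Apply the Euclidean algorithm:
  b⁴ + 15b³ + 106b² + 455b + 735 = (1/2)(2b⁴ + 42b³ + 322b² + 1062b + 1260) + (-6b³ - 55b² - 76b + 105)
  2b⁴ + 42b³ + 322b² + 1062b + 1260 = (-(1/3)b - 71/18)(-6b³ - 55b² - 76b + 105) + ((1435/18)b² + (7175/9)b + 10045/6)
  -6b³ - 55b² - 76b + 105 = (-(108/1435)b + 18/287)((1435/18)b² + (7175/9)b + 10045/6) + (0)
Last nonzero remainder: (1435/18)b² + (7175/9)b + 10045/6. Dividing through by 1435/18 gives the monic gcd b² + 10b + 21.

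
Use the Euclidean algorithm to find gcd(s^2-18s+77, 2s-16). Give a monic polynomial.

1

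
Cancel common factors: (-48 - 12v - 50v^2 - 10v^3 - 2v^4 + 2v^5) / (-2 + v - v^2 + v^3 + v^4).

(-48 - 12v - 2v^2 + 2v^3)/(-2 + v + v^2)

By polynomial division,
  2v^5 - 2v^4 - 10v^3 - 50v^2 - 12v - 48 = (2v - 4)(v^4 + v^3 - v^2 + v - 2) + (-4v^3 - 56v^2 - 4v - 56)
  v^4 + v^3 - v^2 + v - 2 = (-(1/4)v + 13/4)(-4v^3 - 56v^2 - 4v - 56) + (180v^2 + 180)
  -4v^3 - 56v^2 - 4v - 56 = (-(1/45)v - 14/45)(180v^2 + 180) + (0)
Last nonzero remainder: 180v^2 + 180. Dividing through by 180 gives the monic gcd v^2 + 1.
Cancel v^2 + 1 from numerator and denominator to get the reduced form.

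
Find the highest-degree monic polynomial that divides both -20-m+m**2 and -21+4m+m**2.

1

Apply the Euclidean algorithm:
  m**2-m-20 = (m**2+4m-21) + (-5m+1)
  m**2+4m-21 = (-(1/5)m-21/25)(-5m+1) + (-504/25)
  -5m+1 = ((125/504)m-25/504)(-504/25) + (0)
The last nonzero remainder is the constant -504/25, so the polynomials are coprime and gcd = 1.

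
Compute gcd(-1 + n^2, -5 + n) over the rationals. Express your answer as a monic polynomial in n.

1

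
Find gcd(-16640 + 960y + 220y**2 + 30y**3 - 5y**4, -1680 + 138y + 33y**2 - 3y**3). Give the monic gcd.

-8 + y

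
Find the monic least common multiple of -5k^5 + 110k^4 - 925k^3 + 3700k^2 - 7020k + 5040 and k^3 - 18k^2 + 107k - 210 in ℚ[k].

k^6 - 27k^5 + 295k^4 - 1665k^3 + 5104k^2 - 8028k + 5040

By polynomial division,
  -5k^5 + 110k^4 - 925k^3 + 3700k^2 - 7020k + 5040 = (-5k^2 + 20k - 30)(k^3 - 18k^2 + 107k - 210) + (-30k^2 + 390k - 1260)
  k^3 - 18k^2 + 107k - 210 = (-(1/30)k + 1/6)(-30k^2 + 390k - 1260) + (0)
Last nonzero remainder: -30k^2 + 390k - 1260. Dividing through by -30 gives the monic gcd k^2 - 13k + 42.
Then lcm(f, g) = f·g / gcd(f, g); expanding and making the result monic gives the answer.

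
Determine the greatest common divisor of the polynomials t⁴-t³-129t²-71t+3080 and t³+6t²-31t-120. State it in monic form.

Apply the Euclidean algorithm:
  t⁴-t³-129t²-71t+3080 = (t-7)(t³+6t²-31t-120) + (-56t²-168t+2240)
  t³+6t²-31t-120 = (-(1/56)t-3/56)(-56t²-168t+2240) + (0)
Last nonzero remainder: -56t²-168t+2240. Dividing through by -56 gives the monic gcd t²+3t-40.

t²+3t-40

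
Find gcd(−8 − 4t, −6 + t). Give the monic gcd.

1

By polynomial division,
  −4t − 8 = (−4)(t − 6) + (−32)
  t − 6 = (−(1/32)t + 3/16)(−32) + (0)
The last nonzero remainder is the constant −32, so the polynomials are coprime and gcd = 1.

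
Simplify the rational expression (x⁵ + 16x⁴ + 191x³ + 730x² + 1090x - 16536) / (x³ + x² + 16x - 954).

(x³ + 6x² + 25x - 156)/(x - 9)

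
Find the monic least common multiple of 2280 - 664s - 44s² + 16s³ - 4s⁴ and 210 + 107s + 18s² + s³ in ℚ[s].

-23940 - 438s + 2050s² + 141s³ + s⁴ + 9s⁵ + s⁶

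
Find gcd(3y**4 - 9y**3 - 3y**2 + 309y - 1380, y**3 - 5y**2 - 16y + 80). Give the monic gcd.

Apply the Euclidean algorithm:
  3y**4 - 9y**3 - 3y**2 + 309y - 1380 = (3y + 6)(y**3 - 5y**2 - 16y + 80) + (75y**2 + 165y - 1860)
  y**3 - 5y**2 - 16y + 80 = ((1/75)y - 12/125)(75y**2 + 165y - 1860) + ((616/25)y - 2464/25)
  75y**2 + 165y - 1860 = ((1875/616)y + 11625/616)((616/25)y - 2464/25) + (0)
Last nonzero remainder: (616/25)y - 2464/25. Dividing through by 616/25 gives the monic gcd y - 4.

y - 4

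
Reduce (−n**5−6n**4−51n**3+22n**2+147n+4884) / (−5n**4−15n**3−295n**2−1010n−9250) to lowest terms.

Apply the Euclidean algorithm:
  −n**5−6n**4−51n**3+22n**2+147n+4884 = ((1/5)n+3/5)(−5n**4−15n**3−295n**2−1010n−9250) + (17n**3+401n**2+2603n+10434)
  −5n**4−15n**3−295n**2−1010n−9250 = (−(5/17)n+1750/289)(17n**3+401n**2+2603n+10434) + (−(565750/289)n**2−(3960250/289)n−20932750/289)
  17n**3+401n**2+2603n+10434 = (−(4913/565750)n−40749/282875)(−(565750/289)n**2−(3960250/289)n−20932750/289) + (0)
Last nonzero remainder: −(565750/289)n**2−(3960250/289)n−20932750/289. Dividing through by −565750/289 gives the monic gcd n**2+7n+37.
Cancel n**2+7n+37 from numerator and denominator to get the reduced form.

(n**3−n**2+21n−132)/(5n**2−20n+250)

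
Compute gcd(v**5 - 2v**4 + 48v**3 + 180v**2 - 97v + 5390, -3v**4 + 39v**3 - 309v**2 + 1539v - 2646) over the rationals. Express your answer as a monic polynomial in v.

Euclidean algorithm in ℚ[v]:
  v**5 - 2v**4 + 48v**3 + 180v**2 - 97v + 5390 = (-(1/3)v - 11/3)(-3v**4 + 39v**3 - 309v**2 + 1539v - 2646) + (88v**3 - 440v**2 + 4664v - 4312)
  -3v**4 + 39v**3 - 309v**2 + 1539v - 2646 = (-(3/88)v + 3/11)(88v**3 - 440v**2 + 4664v - 4312) + (-30v**2 + 120v - 1470)
  88v**3 - 440v**2 + 4664v - 4312 = (-(44/15)v + 44/15)(-30v**2 + 120v - 1470) + (0)
Last nonzero remainder: -30v**2 + 120v - 1470. Dividing through by -30 gives the monic gcd v**2 - 4v + 49.

v**2 - 4v + 49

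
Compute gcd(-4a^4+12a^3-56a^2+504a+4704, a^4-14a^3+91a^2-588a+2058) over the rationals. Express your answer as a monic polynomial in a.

Apply the Euclidean algorithm:
  -4a^4+12a^3-56a^2+504a+4704 = (-4)(a^4-14a^3+91a^2-588a+2058) + (-44a^3+308a^2-1848a+12936)
  a^4-14a^3+91a^2-588a+2058 = (-(1/44)a+7/44)(-44a^3+308a^2-1848a+12936) + (0)
Last nonzero remainder: -44a^3+308a^2-1848a+12936. Dividing through by -44 gives the monic gcd a^3-7a^2+42a-294.

a^3-7a^2+42a-294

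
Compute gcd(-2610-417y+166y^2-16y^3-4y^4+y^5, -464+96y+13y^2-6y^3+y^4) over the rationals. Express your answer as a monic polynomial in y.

29-6y+y^2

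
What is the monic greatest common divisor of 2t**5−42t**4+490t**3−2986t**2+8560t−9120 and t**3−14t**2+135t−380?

t**3−14t**2+135t−380

By polynomial division,
  2t**5−42t**4+490t**3−2986t**2+8560t−9120 = (2t**2−14t+24)(t**3−14t**2+135t−380) + (0)
The last nonzero remainder t**3−14t**2+135t−380 is already monic.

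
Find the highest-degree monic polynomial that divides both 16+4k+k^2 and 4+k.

1

Euclidean algorithm in ℚ[k]:
  k^2+4k+16 = (k)(k+4) + (16)
  k+4 = ((1/16)k+1/4)(16) + (0)
The last nonzero remainder is the constant 16, so the polynomials are coprime and gcd = 1.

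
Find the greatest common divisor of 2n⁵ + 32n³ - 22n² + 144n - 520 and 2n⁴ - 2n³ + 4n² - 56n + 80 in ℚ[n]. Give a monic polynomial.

n³ + n² + 4n - 20

Apply the Euclidean algorithm:
  2n⁵ + 32n³ - 22n² + 144n - 520 = (n + 1)(2n⁴ - 2n³ + 4n² - 56n + 80) + (30n³ + 30n² + 120n - 600)
  2n⁴ - 2n³ + 4n² - 56n + 80 = ((1/15)n - 2/15)(30n³ + 30n² + 120n - 600) + (0)
Last nonzero remainder: 30n³ + 30n² + 120n - 600. Dividing through by 30 gives the monic gcd n³ + n² + 4n - 20.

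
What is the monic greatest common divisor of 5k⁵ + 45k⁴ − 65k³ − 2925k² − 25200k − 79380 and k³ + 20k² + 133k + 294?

k² + 13k + 42

Repeated division with remainder:
  5k⁵ + 45k⁴ − 65k³ − 2925k² − 25200k − 79380 = (5k² − 55k + 370)(k³ + 20k² + 133k + 294) + (−4480k² − 58240k − 188160)
  k³ + 20k² + 133k + 294 = (−(1/4480)k − 1/640)(−4480k² − 58240k − 188160) + (0)
Last nonzero remainder: −4480k² − 58240k − 188160. Dividing through by −4480 gives the monic gcd k² + 13k + 42.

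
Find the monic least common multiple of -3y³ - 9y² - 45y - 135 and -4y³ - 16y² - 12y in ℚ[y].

Apply the Euclidean algorithm:
  -3y³ - 9y² - 45y - 135 = (3/4)(-4y³ - 16y² - 12y) + (3y² - 36y - 135)
  -4y³ - 16y² - 12y = (-(4/3)y - 64/3)(3y² - 36y - 135) + (-960y - 2880)
  3y² - 36y - 135 = (-(1/320)y + 3/64)(-960y - 2880) + (0)
Last nonzero remainder: -960y - 2880. Dividing through by -960 gives the monic gcd y + 3.
Then lcm(f, g) = f·g / gcd(f, g); expanding and making the result monic gives the answer.

y⁵ + 4y⁴ + 18y³ + 60y² + 45y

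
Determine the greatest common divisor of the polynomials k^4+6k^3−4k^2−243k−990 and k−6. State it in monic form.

k−6

By polynomial division,
  k^4+6k^3−4k^2−243k−990 = (k^3+12k^2+68k+165)(k−6) + (0)
The last nonzero remainder k−6 is already monic.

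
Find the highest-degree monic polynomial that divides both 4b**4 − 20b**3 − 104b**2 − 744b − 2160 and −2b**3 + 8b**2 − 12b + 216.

Euclidean algorithm in ℚ[b]:
  4b**4 − 20b**3 − 104b**2 − 744b − 2160 = (−2b + 2)(−2b**3 + 8b**2 − 12b + 216) + (−144b**2 − 288b − 2592)
  −2b**3 + 8b**2 − 12b + 216 = ((1/72)b − 1/12)(−144b**2 − 288b − 2592) + (0)
Last nonzero remainder: −144b**2 − 288b − 2592. Dividing through by −144 gives the monic gcd b**2 + 2b + 18.

b**2 + 2b + 18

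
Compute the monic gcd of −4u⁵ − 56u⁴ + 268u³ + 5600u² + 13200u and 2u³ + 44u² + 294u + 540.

Repeated division with remainder:
  −4u⁵ − 56u⁴ + 268u³ + 5600u² + 13200u = (−2u² + 16u + 76)(2u³ + 44u² + 294u + 540) + (−1368u² − 17784u − 41040)
  2u³ + 44u² + 294u + 540 = (−(1/684)u − 1/76)(−1368u² − 17784u − 41040) + (0)
Last nonzero remainder: −1368u² − 17784u − 41040. Dividing through by −1368 gives the monic gcd u² + 13u + 30.

u² + 13u + 30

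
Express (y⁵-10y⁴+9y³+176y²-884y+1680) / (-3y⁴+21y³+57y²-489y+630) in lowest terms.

(-y³+8y²-28y+48)/(3y²-15y+18)

Repeated division with remainder:
  y⁵-10y⁴+9y³+176y²-884y+1680 = (-(1/3)y+1)(-3y⁴+21y³+57y²-489y+630) + (7y³-44y²-185y+1050)
  -3y⁴+21y³+57y²-489y+630 = (-(3/7)y+15/49)(7y³-44y²-185y+1050) + (-(432/49)y²+(864/49)y+2160/7)
  7y³-44y²-185y+1050 = (-(343/432)y+245/72)(-(432/49)y²+(864/49)y+2160/7) + (0)
Last nonzero remainder: -(432/49)y²+(864/49)y+2160/7. Dividing through by -432/49 gives the monic gcd y²-2y-35.
Cancel y²-2y-35 from numerator and denominator to get the reduced form.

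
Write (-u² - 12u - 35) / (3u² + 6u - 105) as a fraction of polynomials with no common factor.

Apply the Euclidean algorithm:
  -u² - 12u - 35 = (-1/3)(3u² + 6u - 105) + (-10u - 70)
  3u² + 6u - 105 = (-(3/10)u + 3/2)(-10u - 70) + (0)
Last nonzero remainder: -10u - 70. Dividing through by -10 gives the monic gcd u + 7.
Cancel u + 7 from numerator and denominator to get the reduced form.

(-u - 5)/(3u - 15)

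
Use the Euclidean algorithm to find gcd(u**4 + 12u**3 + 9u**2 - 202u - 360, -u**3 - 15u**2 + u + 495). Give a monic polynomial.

Repeated division with remainder:
  u**4 + 12u**3 + 9u**2 - 202u - 360 = (-u + 3)(-u**3 - 15u**2 + u + 495) + (55u**2 + 290u - 1845)
  -u**3 - 15u**2 + u + 495 = (-(1/55)u - 107/605)(55u**2 + 290u - 1845) + ((2268/121)u + 20412/121)
  55u**2 + 290u - 1845 = ((6655/2268)u - 24805/2268)((2268/121)u + 20412/121) + (0)
Last nonzero remainder: (2268/121)u + 20412/121. Dividing through by 2268/121 gives the monic gcd u + 9.

u + 9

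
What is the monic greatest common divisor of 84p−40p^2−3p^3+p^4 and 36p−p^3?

Apply the Euclidean algorithm:
  p^4−3p^3−40p^2+84p = (−p+3)(−p^3+36p) + (−4p^2−24p)
  −p^3+36p = ((1/4)p−3/2)(−4p^2−24p) + (0)
Last nonzero remainder: −4p^2−24p. Dividing through by −4 gives the monic gcd p^2+6p.

6p+p^2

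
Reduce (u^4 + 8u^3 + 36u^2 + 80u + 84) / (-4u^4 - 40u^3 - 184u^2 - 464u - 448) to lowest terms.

Euclidean algorithm in ℚ[u]:
  u^4 + 8u^3 + 36u^2 + 80u + 84 = (-1/4)(-4u^4 - 40u^3 - 184u^2 - 464u - 448) + (-2u^3 - 10u^2 - 36u - 28)
  -4u^4 - 40u^3 - 184u^2 - 464u - 448 = (2u + 10)(-2u^3 - 10u^2 - 36u - 28) + (-12u^2 - 48u - 168)
  -2u^3 - 10u^2 - 36u - 28 = ((1/6)u + 1/6)(-12u^2 - 48u - 168) + (0)
Last nonzero remainder: -12u^2 - 48u - 168. Dividing through by -12 gives the monic gcd u^2 + 4u + 14.
Cancel u^2 + 4u + 14 from numerator and denominator to get the reduced form.

(-u^2 - 4u - 6)/(4u^2 + 24u + 32)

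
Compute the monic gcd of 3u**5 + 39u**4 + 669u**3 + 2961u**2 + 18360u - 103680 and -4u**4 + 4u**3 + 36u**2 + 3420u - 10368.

u**3 + 8u**2 + 63u - 288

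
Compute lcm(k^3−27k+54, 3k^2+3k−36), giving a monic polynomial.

k^4+4k^3−27k^2−54k+216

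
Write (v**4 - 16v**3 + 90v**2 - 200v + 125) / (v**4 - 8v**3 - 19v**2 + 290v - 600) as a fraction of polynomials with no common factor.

(v**2 - 6v + 5)/(v**2 + 2v - 24)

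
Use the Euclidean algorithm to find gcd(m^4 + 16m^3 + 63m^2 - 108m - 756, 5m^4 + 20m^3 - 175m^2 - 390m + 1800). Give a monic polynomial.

Euclidean algorithm in ℚ[m]:
  m^4 + 16m^3 + 63m^2 - 108m - 756 = (1/5)(5m^4 + 20m^3 - 175m^2 - 390m + 1800) + (12m^3 + 98m^2 - 30m - 1116)
  5m^4 + 20m^3 - 175m^2 - 390m + 1800 = ((5/12)m - 125/72)(12m^3 + 98m^2 - 30m - 1116) + ((275/36)m^2 + (275/12)m - 275/2)
  12m^3 + 98m^2 - 30m - 1116 = ((432/275)m + 2232/275)((275/36)m^2 + (275/12)m - 275/2) + (0)
Last nonzero remainder: (275/36)m^2 + (275/12)m - 275/2. Dividing through by 275/36 gives the monic gcd m^2 + 3m - 18.

m^2 + 3m - 18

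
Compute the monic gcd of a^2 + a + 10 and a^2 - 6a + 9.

1

Repeated division with remainder:
  a^2 + a + 10 = (a^2 - 6a + 9) + (7a + 1)
  a^2 - 6a + 9 = ((1/7)a - 43/49)(7a + 1) + (484/49)
  7a + 1 = ((343/484)a + 49/484)(484/49) + (0)
The last nonzero remainder is the constant 484/49, so the polynomials are coprime and gcd = 1.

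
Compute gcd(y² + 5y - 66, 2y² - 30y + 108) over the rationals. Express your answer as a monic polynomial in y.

y - 6

By polynomial division,
  y² + 5y - 66 = (1/2)(2y² - 30y + 108) + (20y - 120)
  2y² - 30y + 108 = ((1/10)y - 9/10)(20y - 120) + (0)
Last nonzero remainder: 20y - 120. Dividing through by 20 gives the monic gcd y - 6.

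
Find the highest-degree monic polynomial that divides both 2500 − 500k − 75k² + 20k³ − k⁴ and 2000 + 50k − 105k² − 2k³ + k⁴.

By polynomial division,
  −k⁴ + 20k³ − 75k² − 500k + 2500 = (−1)(k⁴ − 2k³ − 105k² + 50k + 2000) + (18k³ − 180k² − 450k + 4500)
  k⁴ − 2k³ − 105k² + 50k + 2000 = ((1/18)k + 4/9)(18k³ − 180k² − 450k + 4500) + (0)
Last nonzero remainder: 18k³ − 180k² − 450k + 4500. Dividing through by 18 gives the monic gcd k³ − 10k² − 25k + 250.

250 − 25k − 10k² + k³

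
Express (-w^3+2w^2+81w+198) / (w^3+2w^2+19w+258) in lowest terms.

By polynomial division,
  -w^3+2w^2+81w+198 = (-1)(w^3+2w^2+19w+258) + (4w^2+100w+456)
  w^3+2w^2+19w+258 = ((1/4)w-23/4)(4w^2+100w+456) + (480w+2880)
  4w^2+100w+456 = ((1/120)w+19/120)(480w+2880) + (0)
Last nonzero remainder: 480w+2880. Dividing through by 480 gives the monic gcd w+6.
Cancel w+6 from numerator and denominator to get the reduced form.

(-w^2+8w+33)/(w^2-4w+43)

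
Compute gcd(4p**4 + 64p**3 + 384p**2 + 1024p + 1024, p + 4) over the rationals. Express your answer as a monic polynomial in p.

p + 4

By polynomial division,
  4p**4 + 64p**3 + 384p**2 + 1024p + 1024 = (4p**3 + 48p**2 + 192p + 256)(p + 4) + (0)
The last nonzero remainder p + 4 is already monic.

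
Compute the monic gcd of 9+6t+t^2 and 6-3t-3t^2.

1

Apply the Euclidean algorithm:
  t^2+6t+9 = (-1/3)(-3t^2-3t+6) + (5t+11)
  -3t^2-3t+6 = (-(3/5)t+18/25)(5t+11) + (-48/25)
  5t+11 = (-(125/48)t-275/48)(-48/25) + (0)
The last nonzero remainder is the constant -48/25, so the polynomials are coprime and gcd = 1.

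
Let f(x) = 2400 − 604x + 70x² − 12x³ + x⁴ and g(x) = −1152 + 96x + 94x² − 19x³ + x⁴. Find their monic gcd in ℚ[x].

48 − 14x + x²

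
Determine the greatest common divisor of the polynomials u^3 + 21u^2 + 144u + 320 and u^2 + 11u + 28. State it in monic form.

1

Euclidean algorithm in ℚ[u]:
  u^3 + 21u^2 + 144u + 320 = (u + 10)(u^2 + 11u + 28) + (6u + 40)
  u^2 + 11u + 28 = ((1/6)u + 13/18)(6u + 40) + (-8/9)
  6u + 40 = (-(27/4)u - 45)(-8/9) + (0)
The last nonzero remainder is the constant -8/9, so the polynomials are coprime and gcd = 1.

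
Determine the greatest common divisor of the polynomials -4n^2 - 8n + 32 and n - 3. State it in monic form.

1

Apply the Euclidean algorithm:
  -4n^2 - 8n + 32 = (-4n - 20)(n - 3) + (-28)
  n - 3 = (-(1/28)n + 3/28)(-28) + (0)
The last nonzero remainder is the constant -28, so the polynomials are coprime and gcd = 1.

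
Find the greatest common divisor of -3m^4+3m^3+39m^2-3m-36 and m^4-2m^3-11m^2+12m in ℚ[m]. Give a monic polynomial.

m^3-2m^2-11m+12

Apply the Euclidean algorithm:
  -3m^4+3m^3+39m^2-3m-36 = (-3)(m^4-2m^3-11m^2+12m) + (-3m^3+6m^2+33m-36)
  m^4-2m^3-11m^2+12m = (-(1/3)m)(-3m^3+6m^2+33m-36) + (0)
Last nonzero remainder: -3m^3+6m^2+33m-36. Dividing through by -3 gives the monic gcd m^3-2m^2-11m+12.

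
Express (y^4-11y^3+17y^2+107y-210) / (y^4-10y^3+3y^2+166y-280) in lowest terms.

(y+3)/(y+4)

Euclidean algorithm in ℚ[y]:
  y^4-11y^3+17y^2+107y-210 = (y^4-10y^3+3y^2+166y-280) + (-y^3+14y^2-59y+70)
  y^4-10y^3+3y^2+166y-280 = (-y-4)(-y^3+14y^2-59y+70) + (0)
Last nonzero remainder: -y^3+14y^2-59y+70. Dividing through by -1 gives the monic gcd y^3-14y^2+59y-70.
Cancel y^3-14y^2+59y-70 from numerator and denominator to get the reduced form.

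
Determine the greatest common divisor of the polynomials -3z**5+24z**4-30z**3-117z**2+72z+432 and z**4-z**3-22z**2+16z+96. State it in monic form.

z**2-7z+12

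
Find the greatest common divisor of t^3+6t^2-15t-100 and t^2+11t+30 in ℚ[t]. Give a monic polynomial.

Repeated division with remainder:
  t^3+6t^2-15t-100 = (t-5)(t^2+11t+30) + (10t+50)
  t^2+11t+30 = ((1/10)t+3/5)(10t+50) + (0)
Last nonzero remainder: 10t+50. Dividing through by 10 gives the monic gcd t+5.

t+5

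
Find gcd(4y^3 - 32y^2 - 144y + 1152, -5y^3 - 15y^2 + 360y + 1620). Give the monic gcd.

y + 6

By polynomial division,
  4y^3 - 32y^2 - 144y + 1152 = (-4/5)(-5y^3 - 15y^2 + 360y + 1620) + (-44y^2 + 144y + 2448)
  -5y^3 - 15y^2 + 360y + 1620 = ((5/44)y + 345/484)(-44y^2 + 144y + 2448) + (-(2520/121)y - 15120/121)
  -44y^2 + 144y + 2448 = ((1331/630)y - 2057/105)(-(2520/121)y - 15120/121) + (0)
Last nonzero remainder: -(2520/121)y - 15120/121. Dividing through by -2520/121 gives the monic gcd y + 6.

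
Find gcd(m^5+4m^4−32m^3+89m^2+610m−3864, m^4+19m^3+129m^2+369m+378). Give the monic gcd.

m^2+13m+42

Apply the Euclidean algorithm:
  m^5+4m^4−32m^3+89m^2+610m−3864 = (m−15)(m^4+19m^3+129m^2+369m+378) + (124m^3+1655m^2+5767m+1806)
  m^4+19m^3+129m^2+369m+378 = ((1/124)m+701/15376)(124m^3+1655m^2+5767m+1806) + ((108241/15376)m^2+(1407133/15376)m+2273061/7688)
  124m^3+1655m^2+5767m+1806 = ((1906624/108241)m+661168/108241)((108241/15376)m^2+(1407133/15376)m+2273061/7688) + (0)
Last nonzero remainder: (108241/15376)m^2+(1407133/15376)m+2273061/7688. Dividing through by 108241/15376 gives the monic gcd m^2+13m+42.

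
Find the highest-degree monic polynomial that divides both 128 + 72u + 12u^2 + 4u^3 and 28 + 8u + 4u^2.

1

By polynomial division,
  4u^3 + 12u^2 + 72u + 128 = (u + 1)(4u^2 + 8u + 28) + (36u + 100)
  4u^2 + 8u + 28 = ((1/9)u - 7/81)(36u + 100) + (2968/81)
  36u + 100 = ((729/742)u + 2025/742)(2968/81) + (0)
The last nonzero remainder is the constant 2968/81, so the polynomials are coprime and gcd = 1.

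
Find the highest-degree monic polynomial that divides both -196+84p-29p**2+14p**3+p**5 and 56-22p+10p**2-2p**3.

7-p+p**2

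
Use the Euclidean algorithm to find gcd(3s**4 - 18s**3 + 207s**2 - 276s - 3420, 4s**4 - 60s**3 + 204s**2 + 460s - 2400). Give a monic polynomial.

Repeated division with remainder:
  3s**4 - 18s**3 + 207s**2 - 276s - 3420 = (3/4)(4s**4 - 60s**3 + 204s**2 + 460s - 2400) + (27s**3 + 54s**2 - 621s - 1620)
  4s**4 - 60s**3 + 204s**2 + 460s - 2400 = ((4/27)s - 68/27)(27s**3 + 54s**2 - 621s - 1620) + (432s**2 - 864s - 6480)
  27s**3 + 54s**2 - 621s - 1620 = ((1/16)s + 1/4)(432s**2 - 864s - 6480) + (0)
Last nonzero remainder: 432s**2 - 864s - 6480. Dividing through by 432 gives the monic gcd s**2 - 2s - 15.

s**2 - 2s - 15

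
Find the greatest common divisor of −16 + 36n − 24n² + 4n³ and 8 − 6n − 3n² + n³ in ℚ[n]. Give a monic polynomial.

4 − 5n + n²

Apply the Euclidean algorithm:
  4n³ − 24n² + 36n − 16 = (4)(n³ − 3n² − 6n + 8) + (−12n² + 60n − 48)
  n³ − 3n² − 6n + 8 = (−(1/12)n − 1/6)(−12n² + 60n − 48) + (0)
Last nonzero remainder: −12n² + 60n − 48. Dividing through by −12 gives the monic gcd n² − 5n + 4.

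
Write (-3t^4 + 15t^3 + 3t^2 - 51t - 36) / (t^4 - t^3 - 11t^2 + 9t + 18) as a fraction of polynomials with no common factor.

Apply the Euclidean algorithm:
  -3t^4 + 15t^3 + 3t^2 - 51t - 36 = (-3)(t^4 - t^3 - 11t^2 + 9t + 18) + (12t^3 - 30t^2 - 24t + 18)
  t^4 - t^3 - 11t^2 + 9t + 18 = ((1/12)t + 1/8)(12t^3 - 30t^2 - 24t + 18) + (-(21/4)t^2 + (21/2)t + 63/4)
  12t^3 - 30t^2 - 24t + 18 = (-(16/7)t + 8/7)(-(21/4)t^2 + (21/2)t + 63/4) + (0)
Last nonzero remainder: -(21/4)t^2 + (21/2)t + 63/4. Dividing through by -21/4 gives the monic gcd t^2 - 2t - 3.
Cancel t^2 - 2t - 3 from numerator and denominator to get the reduced form.

(-3t^2 + 9t + 12)/(t^2 + t - 6)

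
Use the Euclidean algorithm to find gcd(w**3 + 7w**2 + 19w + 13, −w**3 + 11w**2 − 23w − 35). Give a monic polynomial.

w + 1

Euclidean algorithm in ℚ[w]:
  w**3 + 7w**2 + 19w + 13 = (−1)(−w**3 + 11w**2 − 23w − 35) + (18w**2 − 4w − 22)
  −w**3 + 11w**2 − 23w − 35 = (−(1/18)w + 97/162)(18w**2 − 4w − 22) + (−(1768/81)w − 1768/81)
  18w**2 − 4w − 22 = (−(729/884)w + 891/884)(−(1768/81)w − 1768/81) + (0)
Last nonzero remainder: −(1768/81)w − 1768/81. Dividing through by −1768/81 gives the monic gcd w + 1.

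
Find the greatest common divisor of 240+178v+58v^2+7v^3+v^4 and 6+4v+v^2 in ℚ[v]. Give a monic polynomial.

By polynomial division,
  v^4+7v^3+58v^2+178v+240 = (v^2+3v+40)(v^2+4v+6) + (0)
The last nonzero remainder v^2+4v+6 is already monic.

6+4v+v^2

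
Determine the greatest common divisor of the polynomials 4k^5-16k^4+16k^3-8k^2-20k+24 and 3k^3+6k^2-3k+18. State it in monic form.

k^2-k+2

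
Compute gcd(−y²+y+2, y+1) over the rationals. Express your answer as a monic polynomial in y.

y+1

Euclidean algorithm in ℚ[y]:
  −y²+y+2 = (−y+2)(y+1) + (0)
The last nonzero remainder y+1 is already monic.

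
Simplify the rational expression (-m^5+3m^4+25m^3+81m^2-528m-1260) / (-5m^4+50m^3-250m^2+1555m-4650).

(m^3+8m^2+33m+42)/(5m^2+5m+155)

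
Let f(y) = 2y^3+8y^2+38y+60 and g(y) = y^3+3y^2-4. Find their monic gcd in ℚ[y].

Repeated division with remainder:
  2y^3+8y^2+38y+60 = (2)(y^3+3y^2-4) + (2y^2+38y+68)
  y^3+3y^2-4 = ((1/2)y-8)(2y^2+38y+68) + (270y+540)
  2y^2+38y+68 = ((1/135)y+17/135)(270y+540) + (0)
Last nonzero remainder: 270y+540. Dividing through by 270 gives the monic gcd y+2.

y+2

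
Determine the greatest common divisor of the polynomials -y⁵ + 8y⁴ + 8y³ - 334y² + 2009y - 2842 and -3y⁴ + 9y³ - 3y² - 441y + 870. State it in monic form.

y³ - 8y² + 41y - 58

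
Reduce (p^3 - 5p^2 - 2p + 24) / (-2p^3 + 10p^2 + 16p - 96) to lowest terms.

(-p^2 + p + 6)/(2p^2 - 2p - 24)

Apply the Euclidean algorithm:
  p^3 - 5p^2 - 2p + 24 = (-1/2)(-2p^3 + 10p^2 + 16p - 96) + (6p - 24)
  -2p^3 + 10p^2 + 16p - 96 = (-(1/3)p^2 + (1/3)p + 4)(6p - 24) + (0)
Last nonzero remainder: 6p - 24. Dividing through by 6 gives the monic gcd p - 4.
Cancel p - 4 from numerator and denominator to get the reduced form.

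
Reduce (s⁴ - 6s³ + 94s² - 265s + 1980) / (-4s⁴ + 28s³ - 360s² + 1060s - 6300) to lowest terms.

(-s² + s - 44)/(4s² - 8s + 140)

Apply the Euclidean algorithm:
  s⁴ - 6s³ + 94s² - 265s + 1980 = (-1/4)(-4s⁴ + 28s³ - 360s² + 1060s - 6300) + (s³ + 4s² + 405)
  -4s⁴ + 28s³ - 360s² + 1060s - 6300 = (-4s + 44)(s³ + 4s² + 405) + (-536s² + 2680s - 24120)
  s³ + 4s² + 405 = (-(1/536)s - 9/536)(-536s² + 2680s - 24120) + (0)
Last nonzero remainder: -536s² + 2680s - 24120. Dividing through by -536 gives the monic gcd s² - 5s + 45.
Cancel s² - 5s + 45 from numerator and denominator to get the reduced form.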